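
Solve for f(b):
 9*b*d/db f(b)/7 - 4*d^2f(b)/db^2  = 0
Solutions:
 f(b) = C1 + C2*erfi(3*sqrt(14)*b/28)


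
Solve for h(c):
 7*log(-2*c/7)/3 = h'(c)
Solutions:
 h(c) = C1 + 7*c*log(-c)/3 + 7*c*(-log(7) - 1 + log(2))/3


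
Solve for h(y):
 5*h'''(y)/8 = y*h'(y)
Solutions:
 h(y) = C1 + Integral(C2*airyai(2*5^(2/3)*y/5) + C3*airybi(2*5^(2/3)*y/5), y)


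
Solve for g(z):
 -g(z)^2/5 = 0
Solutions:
 g(z) = 0


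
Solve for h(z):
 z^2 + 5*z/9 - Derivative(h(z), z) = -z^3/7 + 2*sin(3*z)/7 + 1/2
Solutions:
 h(z) = C1 + z^4/28 + z^3/3 + 5*z^2/18 - z/2 + 2*cos(3*z)/21


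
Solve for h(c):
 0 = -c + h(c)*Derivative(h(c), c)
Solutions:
 h(c) = -sqrt(C1 + c^2)
 h(c) = sqrt(C1 + c^2)


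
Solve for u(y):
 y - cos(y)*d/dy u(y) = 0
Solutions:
 u(y) = C1 + Integral(y/cos(y), y)


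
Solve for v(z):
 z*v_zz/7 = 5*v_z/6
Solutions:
 v(z) = C1 + C2*z^(41/6)


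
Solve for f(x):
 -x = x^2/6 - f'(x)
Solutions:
 f(x) = C1 + x^3/18 + x^2/2


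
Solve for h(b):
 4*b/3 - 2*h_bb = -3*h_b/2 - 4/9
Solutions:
 h(b) = C1 + C2*exp(3*b/4) - 4*b^2/9 - 40*b/27


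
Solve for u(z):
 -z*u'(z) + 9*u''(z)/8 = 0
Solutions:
 u(z) = C1 + C2*erfi(2*z/3)


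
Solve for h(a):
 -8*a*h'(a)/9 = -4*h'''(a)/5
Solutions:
 h(a) = C1 + Integral(C2*airyai(30^(1/3)*a/3) + C3*airybi(30^(1/3)*a/3), a)


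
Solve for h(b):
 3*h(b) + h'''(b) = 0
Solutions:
 h(b) = C3*exp(-3^(1/3)*b) + (C1*sin(3^(5/6)*b/2) + C2*cos(3^(5/6)*b/2))*exp(3^(1/3)*b/2)


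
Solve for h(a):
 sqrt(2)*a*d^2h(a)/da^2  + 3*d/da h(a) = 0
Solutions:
 h(a) = C1 + C2*a^(1 - 3*sqrt(2)/2)


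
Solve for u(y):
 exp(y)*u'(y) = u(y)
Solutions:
 u(y) = C1*exp(-exp(-y))


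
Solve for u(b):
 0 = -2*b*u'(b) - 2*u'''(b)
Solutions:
 u(b) = C1 + Integral(C2*airyai(-b) + C3*airybi(-b), b)


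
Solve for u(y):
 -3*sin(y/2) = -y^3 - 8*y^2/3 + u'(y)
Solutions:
 u(y) = C1 + y^4/4 + 8*y^3/9 + 6*cos(y/2)


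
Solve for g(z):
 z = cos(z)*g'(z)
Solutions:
 g(z) = C1 + Integral(z/cos(z), z)


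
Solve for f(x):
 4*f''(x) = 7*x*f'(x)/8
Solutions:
 f(x) = C1 + C2*erfi(sqrt(7)*x/8)


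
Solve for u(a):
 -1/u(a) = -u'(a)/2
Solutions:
 u(a) = -sqrt(C1 + 4*a)
 u(a) = sqrt(C1 + 4*a)


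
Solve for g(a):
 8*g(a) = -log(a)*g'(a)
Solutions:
 g(a) = C1*exp(-8*li(a))


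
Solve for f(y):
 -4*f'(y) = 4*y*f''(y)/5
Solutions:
 f(y) = C1 + C2/y^4


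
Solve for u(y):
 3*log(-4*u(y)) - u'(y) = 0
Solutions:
 -Integral(1/(log(-_y) + 2*log(2)), (_y, u(y)))/3 = C1 - y


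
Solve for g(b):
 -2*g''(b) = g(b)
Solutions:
 g(b) = C1*sin(sqrt(2)*b/2) + C2*cos(sqrt(2)*b/2)


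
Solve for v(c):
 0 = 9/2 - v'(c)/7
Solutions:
 v(c) = C1 + 63*c/2


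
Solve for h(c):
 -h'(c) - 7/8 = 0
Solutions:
 h(c) = C1 - 7*c/8


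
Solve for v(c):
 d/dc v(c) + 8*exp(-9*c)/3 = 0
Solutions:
 v(c) = C1 + 8*exp(-9*c)/27


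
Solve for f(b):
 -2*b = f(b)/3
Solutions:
 f(b) = -6*b


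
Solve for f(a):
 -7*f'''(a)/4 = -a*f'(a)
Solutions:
 f(a) = C1 + Integral(C2*airyai(14^(2/3)*a/7) + C3*airybi(14^(2/3)*a/7), a)


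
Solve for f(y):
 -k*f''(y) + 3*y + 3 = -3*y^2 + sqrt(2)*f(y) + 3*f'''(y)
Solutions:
 f(y) = C1*exp(-y*(2*2^(1/3)*k^2/(2*k^3 + sqrt(-4*k^6 + (2*k^3 + 243*sqrt(2))^2) + 243*sqrt(2))^(1/3) + 2*k + 2^(2/3)*(2*k^3 + sqrt(-4*k^6 + (2*k^3 + 243*sqrt(2))^2) + 243*sqrt(2))^(1/3))/18) + C2*exp(y*(-8*2^(1/3)*k^2/((-1 + sqrt(3)*I)*(2*k^3 + sqrt(-4*k^6 + (2*k^3 + 243*sqrt(2))^2) + 243*sqrt(2))^(1/3)) - 4*k + 2^(2/3)*(2*k^3 + sqrt(-4*k^6 + (2*k^3 + 243*sqrt(2))^2) + 243*sqrt(2))^(1/3) - 2^(2/3)*sqrt(3)*I*(2*k^3 + sqrt(-4*k^6 + (2*k^3 + 243*sqrt(2))^2) + 243*sqrt(2))^(1/3))/36) + C3*exp(y*(8*2^(1/3)*k^2/((1 + sqrt(3)*I)*(2*k^3 + sqrt(-4*k^6 + (2*k^3 + 243*sqrt(2))^2) + 243*sqrt(2))^(1/3)) - 4*k + 2^(2/3)*(2*k^3 + sqrt(-4*k^6 + (2*k^3 + 243*sqrt(2))^2) + 243*sqrt(2))^(1/3) + 2^(2/3)*sqrt(3)*I*(2*k^3 + sqrt(-4*k^6 + (2*k^3 + 243*sqrt(2))^2) + 243*sqrt(2))^(1/3))/36) - 3*k + 3*sqrt(2)*y^2/2 + 3*sqrt(2)*y/2 + 3*sqrt(2)/2


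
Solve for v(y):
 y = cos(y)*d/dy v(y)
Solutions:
 v(y) = C1 + Integral(y/cos(y), y)


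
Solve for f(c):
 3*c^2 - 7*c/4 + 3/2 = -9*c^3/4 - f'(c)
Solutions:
 f(c) = C1 - 9*c^4/16 - c^3 + 7*c^2/8 - 3*c/2


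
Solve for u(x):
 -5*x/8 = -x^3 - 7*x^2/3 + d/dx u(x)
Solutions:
 u(x) = C1 + x^4/4 + 7*x^3/9 - 5*x^2/16


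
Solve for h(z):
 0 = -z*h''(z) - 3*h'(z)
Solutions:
 h(z) = C1 + C2/z^2


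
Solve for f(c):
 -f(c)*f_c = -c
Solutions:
 f(c) = -sqrt(C1 + c^2)
 f(c) = sqrt(C1 + c^2)


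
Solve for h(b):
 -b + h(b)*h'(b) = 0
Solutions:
 h(b) = -sqrt(C1 + b^2)
 h(b) = sqrt(C1 + b^2)


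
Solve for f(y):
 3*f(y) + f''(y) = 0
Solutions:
 f(y) = C1*sin(sqrt(3)*y) + C2*cos(sqrt(3)*y)


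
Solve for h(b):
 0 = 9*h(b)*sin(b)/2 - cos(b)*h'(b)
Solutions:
 h(b) = C1/cos(b)^(9/2)


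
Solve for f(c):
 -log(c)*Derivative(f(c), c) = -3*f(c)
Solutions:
 f(c) = C1*exp(3*li(c))


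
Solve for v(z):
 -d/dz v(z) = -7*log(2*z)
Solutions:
 v(z) = C1 + 7*z*log(z) - 7*z + z*log(128)


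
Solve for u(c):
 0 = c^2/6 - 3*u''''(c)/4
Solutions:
 u(c) = C1 + C2*c + C3*c^2 + C4*c^3 + c^6/1620


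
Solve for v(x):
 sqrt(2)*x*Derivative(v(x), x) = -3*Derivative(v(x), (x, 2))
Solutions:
 v(x) = C1 + C2*erf(2^(3/4)*sqrt(3)*x/6)


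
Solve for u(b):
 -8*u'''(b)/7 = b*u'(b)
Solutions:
 u(b) = C1 + Integral(C2*airyai(-7^(1/3)*b/2) + C3*airybi(-7^(1/3)*b/2), b)


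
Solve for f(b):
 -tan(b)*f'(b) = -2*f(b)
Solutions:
 f(b) = C1*sin(b)^2


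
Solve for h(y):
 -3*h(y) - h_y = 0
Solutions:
 h(y) = C1*exp(-3*y)


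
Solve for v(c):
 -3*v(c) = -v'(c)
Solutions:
 v(c) = C1*exp(3*c)


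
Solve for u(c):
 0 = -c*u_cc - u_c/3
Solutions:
 u(c) = C1 + C2*c^(2/3)


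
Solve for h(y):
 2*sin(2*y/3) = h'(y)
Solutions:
 h(y) = C1 - 3*cos(2*y/3)


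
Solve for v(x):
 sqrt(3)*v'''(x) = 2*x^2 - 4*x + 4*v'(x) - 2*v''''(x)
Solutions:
 v(x) = C1 + C2*exp(-x*((-sqrt(3)/72 + sqrt(3)*sqrt(-1 + (-72 + sqrt(3))^2/3)/72 + 1)^(-1/3) + 4*sqrt(3) + 12*(-sqrt(3)/72 + sqrt(3)*sqrt(-1 + (-72 + sqrt(3))^2/3)/72 + 1)^(1/3))/24)*sin(sqrt(3)*x*(-12*(-sqrt(3)/72 + sqrt(3)*sqrt(-1 + 432*(-2 + sqrt(3)/36)^2)/72 + 1)^(1/3) + (-sqrt(3)/72 + sqrt(3)*sqrt(-1 + 432*(-2 + sqrt(3)/36)^2)/72 + 1)^(-1/3))/24) + C3*exp(-x*((-sqrt(3)/72 + sqrt(3)*sqrt(-1 + (-72 + sqrt(3))^2/3)/72 + 1)^(-1/3) + 4*sqrt(3) + 12*(-sqrt(3)/72 + sqrt(3)*sqrt(-1 + (-72 + sqrt(3))^2/3)/72 + 1)^(1/3))/24)*cos(sqrt(3)*x*(-12*(-sqrt(3)/72 + sqrt(3)*sqrt(-1 + 432*(-2 + sqrt(3)/36)^2)/72 + 1)^(1/3) + (-sqrt(3)/72 + sqrt(3)*sqrt(-1 + 432*(-2 + sqrt(3)/36)^2)/72 + 1)^(-1/3))/24) + C4*exp(x*(-sqrt(3)/6 + 1/(12*(-sqrt(3)/72 + sqrt(3)*sqrt(-1 + (-72 + sqrt(3))^2/3)/72 + 1)^(1/3)) + (-sqrt(3)/72 + sqrt(3)*sqrt(-1 + (-72 + sqrt(3))^2/3)/72 + 1)^(1/3))) - x^3/6 + x^2/2 - sqrt(3)*x/4


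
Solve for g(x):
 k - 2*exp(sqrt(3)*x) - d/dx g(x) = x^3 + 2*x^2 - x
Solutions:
 g(x) = C1 + k*x - x^4/4 - 2*x^3/3 + x^2/2 - 2*sqrt(3)*exp(sqrt(3)*x)/3


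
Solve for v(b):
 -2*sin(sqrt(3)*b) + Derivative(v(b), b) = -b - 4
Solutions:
 v(b) = C1 - b^2/2 - 4*b - 2*sqrt(3)*cos(sqrt(3)*b)/3


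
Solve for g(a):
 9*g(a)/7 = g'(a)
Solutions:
 g(a) = C1*exp(9*a/7)


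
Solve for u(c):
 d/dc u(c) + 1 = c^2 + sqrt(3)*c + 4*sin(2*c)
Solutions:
 u(c) = C1 + c^3/3 + sqrt(3)*c^2/2 - c - 2*cos(2*c)


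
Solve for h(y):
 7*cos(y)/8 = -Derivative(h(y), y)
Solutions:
 h(y) = C1 - 7*sin(y)/8


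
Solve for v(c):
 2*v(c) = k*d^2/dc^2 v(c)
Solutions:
 v(c) = C1*exp(-sqrt(2)*c*sqrt(1/k)) + C2*exp(sqrt(2)*c*sqrt(1/k))


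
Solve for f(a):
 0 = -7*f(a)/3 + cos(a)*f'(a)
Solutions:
 f(a) = C1*(sin(a) + 1)^(7/6)/(sin(a) - 1)^(7/6)


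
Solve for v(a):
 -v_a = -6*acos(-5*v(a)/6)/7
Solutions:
 Integral(1/acos(-5*_y/6), (_y, v(a))) = C1 + 6*a/7


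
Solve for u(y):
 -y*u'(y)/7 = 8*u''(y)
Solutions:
 u(y) = C1 + C2*erf(sqrt(7)*y/28)


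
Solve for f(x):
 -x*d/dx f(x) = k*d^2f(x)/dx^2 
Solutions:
 f(x) = C1 + C2*sqrt(k)*erf(sqrt(2)*x*sqrt(1/k)/2)


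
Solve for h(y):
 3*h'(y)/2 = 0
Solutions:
 h(y) = C1


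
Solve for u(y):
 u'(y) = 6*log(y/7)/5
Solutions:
 u(y) = C1 + 6*y*log(y)/5 - 6*y*log(7)/5 - 6*y/5


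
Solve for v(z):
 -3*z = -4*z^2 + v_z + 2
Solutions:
 v(z) = C1 + 4*z^3/3 - 3*z^2/2 - 2*z


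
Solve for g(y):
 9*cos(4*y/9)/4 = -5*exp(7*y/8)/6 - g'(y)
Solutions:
 g(y) = C1 - 20*exp(7*y/8)/21 - 81*sin(4*y/9)/16


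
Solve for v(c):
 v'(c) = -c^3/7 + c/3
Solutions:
 v(c) = C1 - c^4/28 + c^2/6


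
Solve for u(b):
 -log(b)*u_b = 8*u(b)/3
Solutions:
 u(b) = C1*exp(-8*li(b)/3)


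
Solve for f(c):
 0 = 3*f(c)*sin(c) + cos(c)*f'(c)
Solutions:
 f(c) = C1*cos(c)^3


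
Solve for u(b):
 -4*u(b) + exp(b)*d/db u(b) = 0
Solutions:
 u(b) = C1*exp(-4*exp(-b))


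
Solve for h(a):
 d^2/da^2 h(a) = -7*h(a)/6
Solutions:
 h(a) = C1*sin(sqrt(42)*a/6) + C2*cos(sqrt(42)*a/6)


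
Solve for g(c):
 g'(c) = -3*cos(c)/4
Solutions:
 g(c) = C1 - 3*sin(c)/4


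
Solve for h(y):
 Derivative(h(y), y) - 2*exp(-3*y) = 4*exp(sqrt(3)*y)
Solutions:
 h(y) = C1 + 4*sqrt(3)*exp(sqrt(3)*y)/3 - 2*exp(-3*y)/3


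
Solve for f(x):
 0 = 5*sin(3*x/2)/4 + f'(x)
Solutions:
 f(x) = C1 + 5*cos(3*x/2)/6


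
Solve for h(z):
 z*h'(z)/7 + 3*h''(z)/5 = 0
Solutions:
 h(z) = C1 + C2*erf(sqrt(210)*z/42)


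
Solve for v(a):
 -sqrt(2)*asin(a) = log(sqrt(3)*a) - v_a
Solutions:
 v(a) = C1 + a*log(a) - a + a*log(3)/2 + sqrt(2)*(a*asin(a) + sqrt(1 - a^2))


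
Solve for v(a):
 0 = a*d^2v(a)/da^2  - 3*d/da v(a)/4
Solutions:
 v(a) = C1 + C2*a^(7/4)


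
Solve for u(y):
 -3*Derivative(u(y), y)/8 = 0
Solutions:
 u(y) = C1


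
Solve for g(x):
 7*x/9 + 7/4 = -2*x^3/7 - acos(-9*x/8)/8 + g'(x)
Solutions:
 g(x) = C1 + x^4/14 + 7*x^2/18 + x*acos(-9*x/8)/8 + 7*x/4 + sqrt(64 - 81*x^2)/72


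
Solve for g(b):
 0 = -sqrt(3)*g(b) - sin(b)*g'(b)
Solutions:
 g(b) = C1*(cos(b) + 1)^(sqrt(3)/2)/(cos(b) - 1)^(sqrt(3)/2)


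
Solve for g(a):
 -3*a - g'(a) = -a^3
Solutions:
 g(a) = C1 + a^4/4 - 3*a^2/2


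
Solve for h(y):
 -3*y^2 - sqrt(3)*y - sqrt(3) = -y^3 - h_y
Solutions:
 h(y) = C1 - y^4/4 + y^3 + sqrt(3)*y^2/2 + sqrt(3)*y


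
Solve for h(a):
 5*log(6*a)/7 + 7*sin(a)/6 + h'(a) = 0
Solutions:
 h(a) = C1 - 5*a*log(a)/7 - 5*a*log(6)/7 + 5*a/7 + 7*cos(a)/6


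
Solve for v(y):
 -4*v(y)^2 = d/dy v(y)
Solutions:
 v(y) = 1/(C1 + 4*y)


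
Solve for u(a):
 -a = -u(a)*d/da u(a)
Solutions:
 u(a) = -sqrt(C1 + a^2)
 u(a) = sqrt(C1 + a^2)


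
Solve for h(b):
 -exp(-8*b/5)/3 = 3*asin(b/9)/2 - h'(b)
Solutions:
 h(b) = C1 + 3*b*asin(b/9)/2 + 3*sqrt(81 - b^2)/2 - 5*exp(-8*b/5)/24


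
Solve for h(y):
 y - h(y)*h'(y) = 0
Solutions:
 h(y) = -sqrt(C1 + y^2)
 h(y) = sqrt(C1 + y^2)


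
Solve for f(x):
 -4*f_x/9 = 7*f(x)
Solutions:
 f(x) = C1*exp(-63*x/4)


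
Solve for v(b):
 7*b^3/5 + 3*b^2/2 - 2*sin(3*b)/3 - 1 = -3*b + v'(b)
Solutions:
 v(b) = C1 + 7*b^4/20 + b^3/2 + 3*b^2/2 - b + 2*cos(3*b)/9


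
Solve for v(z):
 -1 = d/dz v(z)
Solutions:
 v(z) = C1 - z


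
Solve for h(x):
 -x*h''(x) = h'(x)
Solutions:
 h(x) = C1 + C2*log(x)


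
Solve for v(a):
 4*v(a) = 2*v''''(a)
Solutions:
 v(a) = C1*exp(-2^(1/4)*a) + C2*exp(2^(1/4)*a) + C3*sin(2^(1/4)*a) + C4*cos(2^(1/4)*a)


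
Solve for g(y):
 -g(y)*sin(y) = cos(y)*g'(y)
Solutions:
 g(y) = C1*cos(y)


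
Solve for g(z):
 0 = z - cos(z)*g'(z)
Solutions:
 g(z) = C1 + Integral(z/cos(z), z)


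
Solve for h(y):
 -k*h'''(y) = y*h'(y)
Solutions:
 h(y) = C1 + Integral(C2*airyai(y*(-1/k)^(1/3)) + C3*airybi(y*(-1/k)^(1/3)), y)


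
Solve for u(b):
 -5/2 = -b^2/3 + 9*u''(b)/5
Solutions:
 u(b) = C1 + C2*b + 5*b^4/324 - 25*b^2/36


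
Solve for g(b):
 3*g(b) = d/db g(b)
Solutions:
 g(b) = C1*exp(3*b)


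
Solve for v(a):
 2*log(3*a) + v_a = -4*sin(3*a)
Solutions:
 v(a) = C1 - 2*a*log(a) - 2*a*log(3) + 2*a + 4*cos(3*a)/3


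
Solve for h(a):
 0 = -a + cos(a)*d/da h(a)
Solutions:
 h(a) = C1 + Integral(a/cos(a), a)


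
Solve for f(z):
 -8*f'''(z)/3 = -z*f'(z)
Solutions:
 f(z) = C1 + Integral(C2*airyai(3^(1/3)*z/2) + C3*airybi(3^(1/3)*z/2), z)


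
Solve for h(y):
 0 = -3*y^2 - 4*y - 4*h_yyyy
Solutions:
 h(y) = C1 + C2*y + C3*y^2 + C4*y^3 - y^6/480 - y^5/120


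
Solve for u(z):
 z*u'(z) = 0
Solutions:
 u(z) = C1


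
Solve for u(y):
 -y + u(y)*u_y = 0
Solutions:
 u(y) = -sqrt(C1 + y^2)
 u(y) = sqrt(C1 + y^2)


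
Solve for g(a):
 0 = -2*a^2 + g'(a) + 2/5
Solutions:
 g(a) = C1 + 2*a^3/3 - 2*a/5


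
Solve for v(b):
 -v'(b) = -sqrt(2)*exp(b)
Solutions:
 v(b) = C1 + sqrt(2)*exp(b)


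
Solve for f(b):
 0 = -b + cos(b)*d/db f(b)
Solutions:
 f(b) = C1 + Integral(b/cos(b), b)


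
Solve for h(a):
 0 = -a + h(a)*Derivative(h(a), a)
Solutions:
 h(a) = -sqrt(C1 + a^2)
 h(a) = sqrt(C1 + a^2)


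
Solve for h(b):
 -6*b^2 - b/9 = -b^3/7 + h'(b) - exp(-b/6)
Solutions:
 h(b) = C1 + b^4/28 - 2*b^3 - b^2/18 - 6*exp(-b/6)


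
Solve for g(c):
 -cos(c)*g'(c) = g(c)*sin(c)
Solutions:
 g(c) = C1*cos(c)


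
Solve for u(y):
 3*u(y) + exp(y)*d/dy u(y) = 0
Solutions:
 u(y) = C1*exp(3*exp(-y))


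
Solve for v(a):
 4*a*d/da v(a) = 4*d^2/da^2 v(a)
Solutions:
 v(a) = C1 + C2*erfi(sqrt(2)*a/2)


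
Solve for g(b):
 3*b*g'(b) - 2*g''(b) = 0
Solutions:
 g(b) = C1 + C2*erfi(sqrt(3)*b/2)


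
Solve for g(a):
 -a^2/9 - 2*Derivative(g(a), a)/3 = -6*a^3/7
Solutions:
 g(a) = C1 + 9*a^4/28 - a^3/18


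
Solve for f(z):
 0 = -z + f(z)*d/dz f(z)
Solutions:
 f(z) = -sqrt(C1 + z^2)
 f(z) = sqrt(C1 + z^2)


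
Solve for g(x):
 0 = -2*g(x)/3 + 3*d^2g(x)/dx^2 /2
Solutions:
 g(x) = C1*exp(-2*x/3) + C2*exp(2*x/3)


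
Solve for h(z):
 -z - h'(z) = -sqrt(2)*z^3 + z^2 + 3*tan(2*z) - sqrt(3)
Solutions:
 h(z) = C1 + sqrt(2)*z^4/4 - z^3/3 - z^2/2 + sqrt(3)*z + 3*log(cos(2*z))/2


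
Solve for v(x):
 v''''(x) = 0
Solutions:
 v(x) = C1 + C2*x + C3*x^2 + C4*x^3


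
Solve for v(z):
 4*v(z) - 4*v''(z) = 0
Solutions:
 v(z) = C1*exp(-z) + C2*exp(z)


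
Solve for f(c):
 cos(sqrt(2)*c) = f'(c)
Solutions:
 f(c) = C1 + sqrt(2)*sin(sqrt(2)*c)/2


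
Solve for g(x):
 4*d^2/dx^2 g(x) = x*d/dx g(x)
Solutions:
 g(x) = C1 + C2*erfi(sqrt(2)*x/4)


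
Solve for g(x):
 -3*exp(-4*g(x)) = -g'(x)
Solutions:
 g(x) = log(-I*(C1 + 12*x)^(1/4))
 g(x) = log(I*(C1 + 12*x)^(1/4))
 g(x) = log(-(C1 + 12*x)^(1/4))
 g(x) = log(C1 + 12*x)/4


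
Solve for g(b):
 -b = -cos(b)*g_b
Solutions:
 g(b) = C1 + Integral(b/cos(b), b)


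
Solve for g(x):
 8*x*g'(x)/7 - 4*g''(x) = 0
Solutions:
 g(x) = C1 + C2*erfi(sqrt(7)*x/7)


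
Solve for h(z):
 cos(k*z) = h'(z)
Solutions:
 h(z) = C1 + sin(k*z)/k


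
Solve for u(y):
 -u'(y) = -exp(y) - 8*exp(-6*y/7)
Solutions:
 u(y) = C1 + exp(y) - 28*exp(-6*y/7)/3


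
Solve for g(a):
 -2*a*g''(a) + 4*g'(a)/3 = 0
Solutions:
 g(a) = C1 + C2*a^(5/3)


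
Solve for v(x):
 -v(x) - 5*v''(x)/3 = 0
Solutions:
 v(x) = C1*sin(sqrt(15)*x/5) + C2*cos(sqrt(15)*x/5)


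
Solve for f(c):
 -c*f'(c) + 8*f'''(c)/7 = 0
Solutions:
 f(c) = C1 + Integral(C2*airyai(7^(1/3)*c/2) + C3*airybi(7^(1/3)*c/2), c)


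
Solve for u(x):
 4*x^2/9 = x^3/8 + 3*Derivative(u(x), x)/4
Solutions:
 u(x) = C1 - x^4/24 + 16*x^3/81


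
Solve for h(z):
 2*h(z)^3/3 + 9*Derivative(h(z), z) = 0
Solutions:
 h(z) = -3*sqrt(6)*sqrt(-1/(C1 - 2*z))/2
 h(z) = 3*sqrt(6)*sqrt(-1/(C1 - 2*z))/2


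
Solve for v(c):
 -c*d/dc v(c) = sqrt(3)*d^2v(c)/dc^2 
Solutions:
 v(c) = C1 + C2*erf(sqrt(2)*3^(3/4)*c/6)


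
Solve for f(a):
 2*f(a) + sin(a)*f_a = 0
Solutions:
 f(a) = C1*(cos(a) + 1)/(cos(a) - 1)


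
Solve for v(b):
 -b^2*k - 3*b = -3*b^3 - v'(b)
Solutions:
 v(b) = C1 - 3*b^4/4 + b^3*k/3 + 3*b^2/2


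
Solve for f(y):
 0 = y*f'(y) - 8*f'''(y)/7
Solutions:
 f(y) = C1 + Integral(C2*airyai(7^(1/3)*y/2) + C3*airybi(7^(1/3)*y/2), y)


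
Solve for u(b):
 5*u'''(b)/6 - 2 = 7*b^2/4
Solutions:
 u(b) = C1 + C2*b + C3*b^2 + 7*b^5/200 + 2*b^3/5


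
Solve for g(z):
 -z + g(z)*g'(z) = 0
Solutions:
 g(z) = -sqrt(C1 + z^2)
 g(z) = sqrt(C1 + z^2)


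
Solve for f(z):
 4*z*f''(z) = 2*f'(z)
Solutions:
 f(z) = C1 + C2*z^(3/2)


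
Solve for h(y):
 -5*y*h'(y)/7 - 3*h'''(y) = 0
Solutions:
 h(y) = C1 + Integral(C2*airyai(-21^(2/3)*5^(1/3)*y/21) + C3*airybi(-21^(2/3)*5^(1/3)*y/21), y)


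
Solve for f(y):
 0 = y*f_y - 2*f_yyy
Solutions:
 f(y) = C1 + Integral(C2*airyai(2^(2/3)*y/2) + C3*airybi(2^(2/3)*y/2), y)


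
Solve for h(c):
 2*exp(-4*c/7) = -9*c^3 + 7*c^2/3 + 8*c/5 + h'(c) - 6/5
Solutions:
 h(c) = C1 + 9*c^4/4 - 7*c^3/9 - 4*c^2/5 + 6*c/5 - 7*exp(-4*c/7)/2


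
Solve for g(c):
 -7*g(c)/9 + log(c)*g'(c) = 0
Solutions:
 g(c) = C1*exp(7*li(c)/9)


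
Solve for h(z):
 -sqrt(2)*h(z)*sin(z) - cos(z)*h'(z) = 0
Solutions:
 h(z) = C1*cos(z)^(sqrt(2))


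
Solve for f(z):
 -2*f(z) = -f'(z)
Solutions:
 f(z) = C1*exp(2*z)


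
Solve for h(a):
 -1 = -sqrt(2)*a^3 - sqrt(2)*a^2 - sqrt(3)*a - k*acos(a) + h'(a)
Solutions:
 h(a) = C1 + sqrt(2)*a^4/4 + sqrt(2)*a^3/3 + sqrt(3)*a^2/2 - a + k*(a*acos(a) - sqrt(1 - a^2))


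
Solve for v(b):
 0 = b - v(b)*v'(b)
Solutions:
 v(b) = -sqrt(C1 + b^2)
 v(b) = sqrt(C1 + b^2)


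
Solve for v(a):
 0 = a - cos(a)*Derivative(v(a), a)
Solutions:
 v(a) = C1 + Integral(a/cos(a), a)


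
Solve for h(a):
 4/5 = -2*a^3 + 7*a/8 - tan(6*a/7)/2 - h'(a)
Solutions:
 h(a) = C1 - a^4/2 + 7*a^2/16 - 4*a/5 + 7*log(cos(6*a/7))/12


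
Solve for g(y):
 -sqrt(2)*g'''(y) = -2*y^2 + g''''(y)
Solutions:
 g(y) = C1 + C2*y + C3*y^2 + C4*exp(-sqrt(2)*y) + sqrt(2)*y^5/60 - y^4/12 + sqrt(2)*y^3/6


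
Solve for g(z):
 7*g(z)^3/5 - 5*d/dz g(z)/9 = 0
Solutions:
 g(z) = -5*sqrt(2)*sqrt(-1/(C1 + 63*z))/2
 g(z) = 5*sqrt(2)*sqrt(-1/(C1 + 63*z))/2


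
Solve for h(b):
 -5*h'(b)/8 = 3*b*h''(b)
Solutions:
 h(b) = C1 + C2*b^(19/24)


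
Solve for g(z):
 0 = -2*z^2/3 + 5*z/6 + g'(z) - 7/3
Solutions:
 g(z) = C1 + 2*z^3/9 - 5*z^2/12 + 7*z/3


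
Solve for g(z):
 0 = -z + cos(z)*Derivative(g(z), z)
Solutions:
 g(z) = C1 + Integral(z/cos(z), z)


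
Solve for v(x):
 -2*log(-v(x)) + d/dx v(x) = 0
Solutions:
 -li(-v(x)) = C1 + 2*x


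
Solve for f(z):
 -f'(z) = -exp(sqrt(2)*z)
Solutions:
 f(z) = C1 + sqrt(2)*exp(sqrt(2)*z)/2


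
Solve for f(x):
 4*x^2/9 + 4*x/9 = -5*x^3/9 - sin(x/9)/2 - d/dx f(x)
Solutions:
 f(x) = C1 - 5*x^4/36 - 4*x^3/27 - 2*x^2/9 + 9*cos(x/9)/2


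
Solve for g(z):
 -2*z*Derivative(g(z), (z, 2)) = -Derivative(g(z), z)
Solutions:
 g(z) = C1 + C2*z^(3/2)


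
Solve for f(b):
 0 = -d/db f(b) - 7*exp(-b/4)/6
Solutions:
 f(b) = C1 + 14*exp(-b/4)/3


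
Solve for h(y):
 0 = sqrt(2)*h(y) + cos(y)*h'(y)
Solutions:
 h(y) = C1*(sin(y) - 1)^(sqrt(2)/2)/(sin(y) + 1)^(sqrt(2)/2)


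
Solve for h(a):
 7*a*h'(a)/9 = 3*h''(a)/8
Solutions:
 h(a) = C1 + C2*erfi(2*sqrt(21)*a/9)


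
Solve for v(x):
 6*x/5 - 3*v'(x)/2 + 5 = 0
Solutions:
 v(x) = C1 + 2*x^2/5 + 10*x/3


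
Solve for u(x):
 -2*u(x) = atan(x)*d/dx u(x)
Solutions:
 u(x) = C1*exp(-2*Integral(1/atan(x), x))


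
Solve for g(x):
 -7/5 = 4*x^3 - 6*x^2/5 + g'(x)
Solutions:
 g(x) = C1 - x^4 + 2*x^3/5 - 7*x/5


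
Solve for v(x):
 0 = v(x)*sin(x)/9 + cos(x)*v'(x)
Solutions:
 v(x) = C1*cos(x)^(1/9)


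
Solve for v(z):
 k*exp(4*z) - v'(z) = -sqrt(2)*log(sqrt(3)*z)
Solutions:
 v(z) = C1 + k*exp(4*z)/4 + sqrt(2)*z*log(z) + sqrt(2)*z*(-1 + log(3)/2)


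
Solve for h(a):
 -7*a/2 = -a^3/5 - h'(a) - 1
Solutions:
 h(a) = C1 - a^4/20 + 7*a^2/4 - a


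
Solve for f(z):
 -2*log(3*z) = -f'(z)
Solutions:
 f(z) = C1 + 2*z*log(z) - 2*z + z*log(9)


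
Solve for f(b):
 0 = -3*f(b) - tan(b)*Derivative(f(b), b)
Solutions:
 f(b) = C1/sin(b)^3


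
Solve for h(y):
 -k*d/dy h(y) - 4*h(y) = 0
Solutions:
 h(y) = C1*exp(-4*y/k)


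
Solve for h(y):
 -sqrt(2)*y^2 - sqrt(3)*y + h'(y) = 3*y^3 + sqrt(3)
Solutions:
 h(y) = C1 + 3*y^4/4 + sqrt(2)*y^3/3 + sqrt(3)*y^2/2 + sqrt(3)*y


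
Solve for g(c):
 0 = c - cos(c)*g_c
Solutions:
 g(c) = C1 + Integral(c/cos(c), c)


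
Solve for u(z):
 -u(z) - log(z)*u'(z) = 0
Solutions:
 u(z) = C1*exp(-li(z))


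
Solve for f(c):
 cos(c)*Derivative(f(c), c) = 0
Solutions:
 f(c) = C1


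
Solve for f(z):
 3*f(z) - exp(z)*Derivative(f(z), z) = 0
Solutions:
 f(z) = C1*exp(-3*exp(-z))


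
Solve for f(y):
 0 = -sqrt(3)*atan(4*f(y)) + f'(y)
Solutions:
 Integral(1/atan(4*_y), (_y, f(y))) = C1 + sqrt(3)*y


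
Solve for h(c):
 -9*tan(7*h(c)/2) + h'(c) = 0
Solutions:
 h(c) = -2*asin(C1*exp(63*c/2))/7 + 2*pi/7
 h(c) = 2*asin(C1*exp(63*c/2))/7


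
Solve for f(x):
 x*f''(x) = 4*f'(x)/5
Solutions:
 f(x) = C1 + C2*x^(9/5)


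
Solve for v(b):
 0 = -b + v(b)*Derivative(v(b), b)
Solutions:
 v(b) = -sqrt(C1 + b^2)
 v(b) = sqrt(C1 + b^2)


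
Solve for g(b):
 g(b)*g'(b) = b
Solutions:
 g(b) = -sqrt(C1 + b^2)
 g(b) = sqrt(C1 + b^2)


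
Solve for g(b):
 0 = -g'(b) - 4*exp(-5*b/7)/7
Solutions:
 g(b) = C1 + 4*exp(-5*b/7)/5


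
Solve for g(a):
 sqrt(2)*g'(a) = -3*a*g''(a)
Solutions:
 g(a) = C1 + C2*a^(1 - sqrt(2)/3)


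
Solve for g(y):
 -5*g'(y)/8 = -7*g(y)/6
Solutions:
 g(y) = C1*exp(28*y/15)


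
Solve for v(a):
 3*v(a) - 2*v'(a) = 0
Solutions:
 v(a) = C1*exp(3*a/2)


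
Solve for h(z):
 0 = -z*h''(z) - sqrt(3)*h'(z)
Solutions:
 h(z) = C1 + C2*z^(1 - sqrt(3))


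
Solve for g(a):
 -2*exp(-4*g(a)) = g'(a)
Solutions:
 g(a) = log(-I*(C1 - 8*a)^(1/4))
 g(a) = log(I*(C1 - 8*a)^(1/4))
 g(a) = log(-(C1 - 8*a)^(1/4))
 g(a) = log(C1 - 8*a)/4


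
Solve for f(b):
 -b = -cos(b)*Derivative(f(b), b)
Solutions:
 f(b) = C1 + Integral(b/cos(b), b)


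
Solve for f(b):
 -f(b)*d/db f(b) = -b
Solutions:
 f(b) = -sqrt(C1 + b^2)
 f(b) = sqrt(C1 + b^2)


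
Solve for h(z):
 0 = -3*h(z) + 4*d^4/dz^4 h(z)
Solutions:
 h(z) = C1*exp(-sqrt(2)*3^(1/4)*z/2) + C2*exp(sqrt(2)*3^(1/4)*z/2) + C3*sin(sqrt(2)*3^(1/4)*z/2) + C4*cos(sqrt(2)*3^(1/4)*z/2)


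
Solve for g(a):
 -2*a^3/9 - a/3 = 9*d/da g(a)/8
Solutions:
 g(a) = C1 - 4*a^4/81 - 4*a^2/27


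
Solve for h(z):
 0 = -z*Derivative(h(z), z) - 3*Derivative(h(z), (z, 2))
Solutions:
 h(z) = C1 + C2*erf(sqrt(6)*z/6)


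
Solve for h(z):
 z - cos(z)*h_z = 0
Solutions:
 h(z) = C1 + Integral(z/cos(z), z)


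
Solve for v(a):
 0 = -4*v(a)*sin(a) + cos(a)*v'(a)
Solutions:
 v(a) = C1/cos(a)^4


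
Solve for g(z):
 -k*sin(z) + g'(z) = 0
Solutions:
 g(z) = C1 - k*cos(z)


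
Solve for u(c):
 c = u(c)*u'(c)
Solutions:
 u(c) = -sqrt(C1 + c^2)
 u(c) = sqrt(C1 + c^2)


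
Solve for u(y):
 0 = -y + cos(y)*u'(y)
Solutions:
 u(y) = C1 + Integral(y/cos(y), y)


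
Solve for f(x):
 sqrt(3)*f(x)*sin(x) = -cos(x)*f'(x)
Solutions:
 f(x) = C1*cos(x)^(sqrt(3))


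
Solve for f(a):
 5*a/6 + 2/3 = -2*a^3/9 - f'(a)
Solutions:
 f(a) = C1 - a^4/18 - 5*a^2/12 - 2*a/3


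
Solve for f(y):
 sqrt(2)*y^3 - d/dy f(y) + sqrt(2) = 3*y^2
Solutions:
 f(y) = C1 + sqrt(2)*y^4/4 - y^3 + sqrt(2)*y


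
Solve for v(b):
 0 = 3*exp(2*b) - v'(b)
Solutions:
 v(b) = C1 + 3*exp(2*b)/2


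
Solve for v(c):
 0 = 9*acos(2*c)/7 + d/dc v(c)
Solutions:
 v(c) = C1 - 9*c*acos(2*c)/7 + 9*sqrt(1 - 4*c^2)/14


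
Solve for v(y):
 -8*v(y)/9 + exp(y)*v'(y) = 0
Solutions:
 v(y) = C1*exp(-8*exp(-y)/9)


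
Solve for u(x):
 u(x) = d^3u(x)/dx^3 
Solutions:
 u(x) = C3*exp(x) + (C1*sin(sqrt(3)*x/2) + C2*cos(sqrt(3)*x/2))*exp(-x/2)


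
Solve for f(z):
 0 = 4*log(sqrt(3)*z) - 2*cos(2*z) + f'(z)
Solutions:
 f(z) = C1 - 4*z*log(z) - 2*z*log(3) + 4*z + sin(2*z)


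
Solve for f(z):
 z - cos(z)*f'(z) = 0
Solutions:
 f(z) = C1 + Integral(z/cos(z), z)


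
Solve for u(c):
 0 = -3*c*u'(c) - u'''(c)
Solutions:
 u(c) = C1 + Integral(C2*airyai(-3^(1/3)*c) + C3*airybi(-3^(1/3)*c), c)


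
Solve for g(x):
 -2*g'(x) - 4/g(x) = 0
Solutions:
 g(x) = -sqrt(C1 - 4*x)
 g(x) = sqrt(C1 - 4*x)


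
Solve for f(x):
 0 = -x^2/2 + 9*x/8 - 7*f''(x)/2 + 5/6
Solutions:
 f(x) = C1 + C2*x - x^4/84 + 3*x^3/56 + 5*x^2/42


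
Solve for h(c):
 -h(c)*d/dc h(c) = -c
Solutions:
 h(c) = -sqrt(C1 + c^2)
 h(c) = sqrt(C1 + c^2)


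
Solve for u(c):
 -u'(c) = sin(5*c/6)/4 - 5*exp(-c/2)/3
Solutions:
 u(c) = C1 + 3*cos(5*c/6)/10 - 10*exp(-c/2)/3


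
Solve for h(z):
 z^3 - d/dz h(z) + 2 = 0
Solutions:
 h(z) = C1 + z^4/4 + 2*z


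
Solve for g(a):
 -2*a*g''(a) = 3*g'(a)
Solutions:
 g(a) = C1 + C2/sqrt(a)


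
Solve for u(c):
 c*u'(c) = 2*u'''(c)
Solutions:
 u(c) = C1 + Integral(C2*airyai(2^(2/3)*c/2) + C3*airybi(2^(2/3)*c/2), c)


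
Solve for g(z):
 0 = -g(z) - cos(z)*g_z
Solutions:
 g(z) = C1*sqrt(sin(z) - 1)/sqrt(sin(z) + 1)


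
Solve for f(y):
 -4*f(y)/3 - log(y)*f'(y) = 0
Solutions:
 f(y) = C1*exp(-4*li(y)/3)


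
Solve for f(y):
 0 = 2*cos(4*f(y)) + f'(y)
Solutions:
 f(y) = -asin((C1 + exp(16*y))/(C1 - exp(16*y)))/4 + pi/4
 f(y) = asin((C1 + exp(16*y))/(C1 - exp(16*y)))/4


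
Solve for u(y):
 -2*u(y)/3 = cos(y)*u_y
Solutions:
 u(y) = C1*(sin(y) - 1)^(1/3)/(sin(y) + 1)^(1/3)


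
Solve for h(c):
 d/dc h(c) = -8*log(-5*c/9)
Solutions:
 h(c) = C1 - 8*c*log(-c) + 8*c*(-log(5) + 1 + 2*log(3))


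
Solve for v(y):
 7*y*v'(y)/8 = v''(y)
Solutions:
 v(y) = C1 + C2*erfi(sqrt(7)*y/4)


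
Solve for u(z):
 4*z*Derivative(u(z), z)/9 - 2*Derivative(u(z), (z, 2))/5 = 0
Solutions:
 u(z) = C1 + C2*erfi(sqrt(5)*z/3)


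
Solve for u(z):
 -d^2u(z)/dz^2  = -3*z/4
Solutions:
 u(z) = C1 + C2*z + z^3/8


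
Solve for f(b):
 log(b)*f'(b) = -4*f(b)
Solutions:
 f(b) = C1*exp(-4*li(b))


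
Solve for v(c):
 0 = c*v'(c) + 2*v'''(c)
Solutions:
 v(c) = C1 + Integral(C2*airyai(-2^(2/3)*c/2) + C3*airybi(-2^(2/3)*c/2), c)


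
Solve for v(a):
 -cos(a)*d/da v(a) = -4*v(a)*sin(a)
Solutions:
 v(a) = C1/cos(a)^4


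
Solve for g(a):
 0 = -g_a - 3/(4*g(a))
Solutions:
 g(a) = -sqrt(C1 - 6*a)/2
 g(a) = sqrt(C1 - 6*a)/2


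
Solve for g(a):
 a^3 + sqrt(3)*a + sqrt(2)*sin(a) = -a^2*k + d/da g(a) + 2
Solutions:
 g(a) = C1 + a^4/4 + a^3*k/3 + sqrt(3)*a^2/2 - 2*a - sqrt(2)*cos(a)


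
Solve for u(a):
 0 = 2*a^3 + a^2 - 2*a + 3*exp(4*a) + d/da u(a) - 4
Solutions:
 u(a) = C1 - a^4/2 - a^3/3 + a^2 + 4*a - 3*exp(4*a)/4


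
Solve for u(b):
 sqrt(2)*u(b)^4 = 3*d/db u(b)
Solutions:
 u(b) = (-1/(C1 + sqrt(2)*b))^(1/3)
 u(b) = (-1/(C1 + sqrt(2)*b))^(1/3)*(-1 - sqrt(3)*I)/2
 u(b) = (-1/(C1 + sqrt(2)*b))^(1/3)*(-1 + sqrt(3)*I)/2


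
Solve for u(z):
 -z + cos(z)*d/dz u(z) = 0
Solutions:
 u(z) = C1 + Integral(z/cos(z), z)


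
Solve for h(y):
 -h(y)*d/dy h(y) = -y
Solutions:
 h(y) = -sqrt(C1 + y^2)
 h(y) = sqrt(C1 + y^2)


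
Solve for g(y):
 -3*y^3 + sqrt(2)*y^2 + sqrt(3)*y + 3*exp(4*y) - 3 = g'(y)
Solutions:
 g(y) = C1 - 3*y^4/4 + sqrt(2)*y^3/3 + sqrt(3)*y^2/2 - 3*y + 3*exp(4*y)/4


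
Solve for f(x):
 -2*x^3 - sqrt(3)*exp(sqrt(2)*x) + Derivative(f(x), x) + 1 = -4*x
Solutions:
 f(x) = C1 + x^4/2 - 2*x^2 - x + sqrt(6)*exp(sqrt(2)*x)/2


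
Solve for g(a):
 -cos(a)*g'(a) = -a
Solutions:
 g(a) = C1 + Integral(a/cos(a), a)


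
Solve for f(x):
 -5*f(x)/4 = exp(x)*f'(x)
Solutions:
 f(x) = C1*exp(5*exp(-x)/4)


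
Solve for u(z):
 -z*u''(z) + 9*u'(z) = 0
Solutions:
 u(z) = C1 + C2*z^10


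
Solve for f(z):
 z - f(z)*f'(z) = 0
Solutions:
 f(z) = -sqrt(C1 + z^2)
 f(z) = sqrt(C1 + z^2)


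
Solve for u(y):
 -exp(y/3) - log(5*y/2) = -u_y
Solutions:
 u(y) = C1 + y*log(y) + y*(-1 - log(2) + log(5)) + 3*exp(y/3)


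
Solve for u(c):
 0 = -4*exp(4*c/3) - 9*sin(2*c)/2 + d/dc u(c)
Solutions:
 u(c) = C1 + 3*exp(4*c/3) - 9*cos(2*c)/4


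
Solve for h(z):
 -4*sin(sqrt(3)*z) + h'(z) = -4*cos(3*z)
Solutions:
 h(z) = C1 - 4*sin(3*z)/3 - 4*sqrt(3)*cos(sqrt(3)*z)/3


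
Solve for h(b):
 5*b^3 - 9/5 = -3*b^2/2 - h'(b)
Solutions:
 h(b) = C1 - 5*b^4/4 - b^3/2 + 9*b/5


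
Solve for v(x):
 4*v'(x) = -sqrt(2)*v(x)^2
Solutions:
 v(x) = 4/(C1 + sqrt(2)*x)


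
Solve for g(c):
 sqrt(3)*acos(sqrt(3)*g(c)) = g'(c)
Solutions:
 Integral(1/acos(sqrt(3)*_y), (_y, g(c))) = C1 + sqrt(3)*c


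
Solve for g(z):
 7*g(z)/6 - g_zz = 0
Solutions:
 g(z) = C1*exp(-sqrt(42)*z/6) + C2*exp(sqrt(42)*z/6)


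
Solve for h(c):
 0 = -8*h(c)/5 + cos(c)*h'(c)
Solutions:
 h(c) = C1*(sin(c) + 1)^(4/5)/(sin(c) - 1)^(4/5)


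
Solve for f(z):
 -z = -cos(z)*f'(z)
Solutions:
 f(z) = C1 + Integral(z/cos(z), z)


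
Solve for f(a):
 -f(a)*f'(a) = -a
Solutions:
 f(a) = -sqrt(C1 + a^2)
 f(a) = sqrt(C1 + a^2)


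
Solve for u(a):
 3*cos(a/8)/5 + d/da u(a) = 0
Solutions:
 u(a) = C1 - 24*sin(a/8)/5


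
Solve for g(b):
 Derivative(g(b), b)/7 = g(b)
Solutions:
 g(b) = C1*exp(7*b)


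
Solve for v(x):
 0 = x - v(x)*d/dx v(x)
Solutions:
 v(x) = -sqrt(C1 + x^2)
 v(x) = sqrt(C1 + x^2)


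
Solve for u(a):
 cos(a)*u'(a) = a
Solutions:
 u(a) = C1 + Integral(a/cos(a), a)


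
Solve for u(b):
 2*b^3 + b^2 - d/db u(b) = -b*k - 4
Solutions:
 u(b) = C1 + b^4/2 + b^3/3 + b^2*k/2 + 4*b


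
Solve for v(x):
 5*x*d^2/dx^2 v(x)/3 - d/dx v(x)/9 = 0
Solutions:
 v(x) = C1 + C2*x^(16/15)


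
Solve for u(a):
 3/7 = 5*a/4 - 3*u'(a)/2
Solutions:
 u(a) = C1 + 5*a^2/12 - 2*a/7


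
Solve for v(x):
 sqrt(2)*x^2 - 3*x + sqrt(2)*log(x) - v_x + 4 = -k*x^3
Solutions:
 v(x) = C1 + k*x^4/4 + sqrt(2)*x^3/3 - 3*x^2/2 + sqrt(2)*x*log(x) - sqrt(2)*x + 4*x


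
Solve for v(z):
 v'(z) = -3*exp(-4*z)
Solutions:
 v(z) = C1 + 3*exp(-4*z)/4


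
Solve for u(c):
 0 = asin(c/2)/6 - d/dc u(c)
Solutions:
 u(c) = C1 + c*asin(c/2)/6 + sqrt(4 - c^2)/6


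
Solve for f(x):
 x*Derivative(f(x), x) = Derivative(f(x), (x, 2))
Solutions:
 f(x) = C1 + C2*erfi(sqrt(2)*x/2)


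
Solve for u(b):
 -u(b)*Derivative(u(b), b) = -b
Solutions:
 u(b) = -sqrt(C1 + b^2)
 u(b) = sqrt(C1 + b^2)


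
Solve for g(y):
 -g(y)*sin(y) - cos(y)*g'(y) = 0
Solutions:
 g(y) = C1*cos(y)


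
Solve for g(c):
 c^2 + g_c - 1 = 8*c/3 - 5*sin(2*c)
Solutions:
 g(c) = C1 - c^3/3 + 4*c^2/3 + c + 5*cos(2*c)/2


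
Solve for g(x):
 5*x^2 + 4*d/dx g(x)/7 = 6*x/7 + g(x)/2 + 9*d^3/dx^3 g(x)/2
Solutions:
 g(x) = C1*exp(x*(16*882^(1/3)/(sqrt(1707321) + 1323)^(1/3) + 84^(1/3)*(sqrt(1707321) + 1323)^(1/3))/252)*sin(3^(1/6)*x*(-28^(1/3)*3^(2/3)*(sqrt(1707321) + 1323)^(1/3) + 48*98^(1/3)/(sqrt(1707321) + 1323)^(1/3))/252) + C2*exp(x*(16*882^(1/3)/(sqrt(1707321) + 1323)^(1/3) + 84^(1/3)*(sqrt(1707321) + 1323)^(1/3))/252)*cos(3^(1/6)*x*(-28^(1/3)*3^(2/3)*(sqrt(1707321) + 1323)^(1/3) + 48*98^(1/3)/(sqrt(1707321) + 1323)^(1/3))/252) + C3*exp(-x*(16*882^(1/3)/(sqrt(1707321) + 1323)^(1/3) + 84^(1/3)*(sqrt(1707321) + 1323)^(1/3))/126) + 10*x^2 + 148*x/7 + 1184/49


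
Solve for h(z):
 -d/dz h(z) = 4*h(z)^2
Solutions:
 h(z) = 1/(C1 + 4*z)


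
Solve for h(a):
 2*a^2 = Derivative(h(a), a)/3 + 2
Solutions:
 h(a) = C1 + 2*a^3 - 6*a


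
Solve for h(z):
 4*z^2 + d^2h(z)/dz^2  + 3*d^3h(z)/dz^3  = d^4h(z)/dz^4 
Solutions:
 h(z) = C1 + C2*z + C3*exp(z*(3 - sqrt(13))/2) + C4*exp(z*(3 + sqrt(13))/2) - z^4/3 + 4*z^3 - 40*z^2


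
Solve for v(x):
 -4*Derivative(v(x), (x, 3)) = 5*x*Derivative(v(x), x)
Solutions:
 v(x) = C1 + Integral(C2*airyai(-10^(1/3)*x/2) + C3*airybi(-10^(1/3)*x/2), x)


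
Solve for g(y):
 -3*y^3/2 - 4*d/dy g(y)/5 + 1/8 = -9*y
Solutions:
 g(y) = C1 - 15*y^4/32 + 45*y^2/8 + 5*y/32


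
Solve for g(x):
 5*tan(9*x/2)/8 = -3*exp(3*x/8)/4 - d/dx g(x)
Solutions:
 g(x) = C1 - 2*exp(3*x/8) + 5*log(cos(9*x/2))/36


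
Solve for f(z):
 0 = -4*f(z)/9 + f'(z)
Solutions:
 f(z) = C1*exp(4*z/9)


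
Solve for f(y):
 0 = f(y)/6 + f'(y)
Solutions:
 f(y) = C1*exp(-y/6)


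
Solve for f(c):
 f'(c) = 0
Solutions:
 f(c) = C1


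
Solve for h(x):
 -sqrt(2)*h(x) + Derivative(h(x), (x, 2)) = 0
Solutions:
 h(x) = C1*exp(-2^(1/4)*x) + C2*exp(2^(1/4)*x)


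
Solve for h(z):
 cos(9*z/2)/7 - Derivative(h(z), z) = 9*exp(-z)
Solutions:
 h(z) = C1 + 2*sin(9*z/2)/63 + 9*exp(-z)


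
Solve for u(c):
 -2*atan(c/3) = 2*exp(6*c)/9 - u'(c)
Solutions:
 u(c) = C1 + 2*c*atan(c/3) + exp(6*c)/27 - 3*log(c^2 + 9)


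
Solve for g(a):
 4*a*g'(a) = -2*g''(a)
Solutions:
 g(a) = C1 + C2*erf(a)


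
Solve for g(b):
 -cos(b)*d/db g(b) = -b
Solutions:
 g(b) = C1 + Integral(b/cos(b), b)


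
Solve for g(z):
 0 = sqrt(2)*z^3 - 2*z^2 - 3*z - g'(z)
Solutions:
 g(z) = C1 + sqrt(2)*z^4/4 - 2*z^3/3 - 3*z^2/2


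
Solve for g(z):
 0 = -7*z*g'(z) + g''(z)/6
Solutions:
 g(z) = C1 + C2*erfi(sqrt(21)*z)


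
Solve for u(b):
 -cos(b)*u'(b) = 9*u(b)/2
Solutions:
 u(b) = C1*(sin(b) - 1)^(1/4)*(sin(b)^2 - 2*sin(b) + 1)/((sin(b) + 1)^(1/4)*(sin(b)^2 + 2*sin(b) + 1))


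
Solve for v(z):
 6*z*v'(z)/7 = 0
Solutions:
 v(z) = C1


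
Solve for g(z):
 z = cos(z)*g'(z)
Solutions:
 g(z) = C1 + Integral(z/cos(z), z)


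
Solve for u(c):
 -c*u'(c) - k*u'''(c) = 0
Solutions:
 u(c) = C1 + Integral(C2*airyai(c*(-1/k)^(1/3)) + C3*airybi(c*(-1/k)^(1/3)), c)


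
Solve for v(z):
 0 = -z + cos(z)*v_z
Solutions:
 v(z) = C1 + Integral(z/cos(z), z)


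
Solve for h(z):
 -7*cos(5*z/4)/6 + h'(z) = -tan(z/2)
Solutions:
 h(z) = C1 + 2*log(cos(z/2)) + 14*sin(5*z/4)/15


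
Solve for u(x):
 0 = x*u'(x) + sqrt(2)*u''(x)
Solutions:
 u(x) = C1 + C2*erf(2^(1/4)*x/2)


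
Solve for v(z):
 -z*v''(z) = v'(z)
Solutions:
 v(z) = C1 + C2*log(z)


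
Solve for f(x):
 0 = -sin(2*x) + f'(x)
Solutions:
 f(x) = C1 - cos(2*x)/2


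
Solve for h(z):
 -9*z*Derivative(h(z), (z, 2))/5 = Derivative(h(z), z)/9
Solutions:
 h(z) = C1 + C2*z^(76/81)


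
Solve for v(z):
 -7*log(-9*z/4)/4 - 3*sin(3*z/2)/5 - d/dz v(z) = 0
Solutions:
 v(z) = C1 - 7*z*log(-z)/4 - 4*z*log(3) + z*log(6)/2 + 7*z/4 + 3*z*log(2) + 2*cos(3*z/2)/5


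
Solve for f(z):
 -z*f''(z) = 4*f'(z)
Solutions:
 f(z) = C1 + C2/z^3


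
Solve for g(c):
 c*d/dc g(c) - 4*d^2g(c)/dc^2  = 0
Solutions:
 g(c) = C1 + C2*erfi(sqrt(2)*c/4)


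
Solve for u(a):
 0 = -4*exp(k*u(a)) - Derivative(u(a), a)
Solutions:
 u(a) = Piecewise((log(1/(C1*k + 4*a*k))/k, Ne(k, 0)), (nan, True))
 u(a) = Piecewise((C1 - 4*a, Eq(k, 0)), (nan, True))


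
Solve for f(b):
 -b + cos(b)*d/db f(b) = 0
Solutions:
 f(b) = C1 + Integral(b/cos(b), b)


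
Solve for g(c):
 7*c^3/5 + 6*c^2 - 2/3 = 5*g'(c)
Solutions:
 g(c) = C1 + 7*c^4/100 + 2*c^3/5 - 2*c/15


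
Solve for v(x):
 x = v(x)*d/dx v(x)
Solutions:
 v(x) = -sqrt(C1 + x^2)
 v(x) = sqrt(C1 + x^2)


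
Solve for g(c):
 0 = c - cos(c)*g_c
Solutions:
 g(c) = C1 + Integral(c/cos(c), c)


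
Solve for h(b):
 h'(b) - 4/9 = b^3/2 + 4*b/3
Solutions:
 h(b) = C1 + b^4/8 + 2*b^2/3 + 4*b/9


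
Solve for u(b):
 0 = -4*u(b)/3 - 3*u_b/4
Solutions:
 u(b) = C1*exp(-16*b/9)


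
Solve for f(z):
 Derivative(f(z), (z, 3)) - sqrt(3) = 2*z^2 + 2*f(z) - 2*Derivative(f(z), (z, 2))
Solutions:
 f(z) = C1*exp(-z*(4/(3*sqrt(33) + 19)^(1/3) + (3*sqrt(33) + 19)^(1/3) + 4)/6)*sin(sqrt(3)*z*(-(3*sqrt(33) + 19)^(1/3) + 4/(3*sqrt(33) + 19)^(1/3))/6) + C2*exp(-z*(4/(3*sqrt(33) + 19)^(1/3) + (3*sqrt(33) + 19)^(1/3) + 4)/6)*cos(sqrt(3)*z*(-(3*sqrt(33) + 19)^(1/3) + 4/(3*sqrt(33) + 19)^(1/3))/6) + C3*exp(z*(-2 + 4/(3*sqrt(33) + 19)^(1/3) + (3*sqrt(33) + 19)^(1/3))/3) - z^2 - 2 - sqrt(3)/2


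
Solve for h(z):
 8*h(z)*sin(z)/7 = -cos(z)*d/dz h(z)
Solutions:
 h(z) = C1*cos(z)^(8/7)


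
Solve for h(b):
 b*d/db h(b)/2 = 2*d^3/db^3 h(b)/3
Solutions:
 h(b) = C1 + Integral(C2*airyai(6^(1/3)*b/2) + C3*airybi(6^(1/3)*b/2), b)


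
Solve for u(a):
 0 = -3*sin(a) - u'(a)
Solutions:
 u(a) = C1 + 3*cos(a)


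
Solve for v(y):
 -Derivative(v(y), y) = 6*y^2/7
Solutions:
 v(y) = C1 - 2*y^3/7


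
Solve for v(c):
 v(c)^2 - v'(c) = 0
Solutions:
 v(c) = -1/(C1 + c)


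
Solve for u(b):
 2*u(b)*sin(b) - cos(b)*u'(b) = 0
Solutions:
 u(b) = C1/cos(b)^2


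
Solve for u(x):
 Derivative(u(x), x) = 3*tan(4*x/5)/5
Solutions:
 u(x) = C1 - 3*log(cos(4*x/5))/4


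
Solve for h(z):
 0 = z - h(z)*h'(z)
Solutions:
 h(z) = -sqrt(C1 + z^2)
 h(z) = sqrt(C1 + z^2)


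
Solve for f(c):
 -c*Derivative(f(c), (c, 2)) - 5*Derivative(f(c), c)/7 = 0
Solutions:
 f(c) = C1 + C2*c^(2/7)


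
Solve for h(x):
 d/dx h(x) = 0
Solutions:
 h(x) = C1


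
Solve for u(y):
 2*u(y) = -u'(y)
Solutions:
 u(y) = C1*exp(-2*y)


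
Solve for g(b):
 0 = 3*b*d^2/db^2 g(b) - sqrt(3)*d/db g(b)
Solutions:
 g(b) = C1 + C2*b^(sqrt(3)/3 + 1)


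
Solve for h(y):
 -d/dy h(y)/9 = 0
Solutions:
 h(y) = C1


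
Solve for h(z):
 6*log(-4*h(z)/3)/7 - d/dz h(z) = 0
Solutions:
 -7*Integral(1/(log(-_y) - log(3) + 2*log(2)), (_y, h(z)))/6 = C1 - z


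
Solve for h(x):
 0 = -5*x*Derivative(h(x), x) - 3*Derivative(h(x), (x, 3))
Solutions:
 h(x) = C1 + Integral(C2*airyai(-3^(2/3)*5^(1/3)*x/3) + C3*airybi(-3^(2/3)*5^(1/3)*x/3), x)


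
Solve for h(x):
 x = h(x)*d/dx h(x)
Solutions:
 h(x) = -sqrt(C1 + x^2)
 h(x) = sqrt(C1 + x^2)


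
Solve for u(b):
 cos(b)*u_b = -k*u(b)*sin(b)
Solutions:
 u(b) = C1*exp(k*log(cos(b)))


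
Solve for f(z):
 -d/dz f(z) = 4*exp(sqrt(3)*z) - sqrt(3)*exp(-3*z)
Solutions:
 f(z) = C1 - 4*sqrt(3)*exp(sqrt(3)*z)/3 - sqrt(3)*exp(-3*z)/3


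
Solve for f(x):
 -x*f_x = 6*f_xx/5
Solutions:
 f(x) = C1 + C2*erf(sqrt(15)*x/6)


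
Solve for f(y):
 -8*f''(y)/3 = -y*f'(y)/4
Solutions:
 f(y) = C1 + C2*erfi(sqrt(3)*y/8)


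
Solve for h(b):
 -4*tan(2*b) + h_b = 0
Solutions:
 h(b) = C1 - 2*log(cos(2*b))


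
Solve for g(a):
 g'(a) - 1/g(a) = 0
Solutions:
 g(a) = -sqrt(C1 + 2*a)
 g(a) = sqrt(C1 + 2*a)


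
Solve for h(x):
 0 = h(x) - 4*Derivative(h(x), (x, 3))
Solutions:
 h(x) = C3*exp(2^(1/3)*x/2) + (C1*sin(2^(1/3)*sqrt(3)*x/4) + C2*cos(2^(1/3)*sqrt(3)*x/4))*exp(-2^(1/3)*x/4)


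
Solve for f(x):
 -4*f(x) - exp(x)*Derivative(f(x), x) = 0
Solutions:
 f(x) = C1*exp(4*exp(-x))


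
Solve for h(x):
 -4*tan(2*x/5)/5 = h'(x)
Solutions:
 h(x) = C1 + 2*log(cos(2*x/5))


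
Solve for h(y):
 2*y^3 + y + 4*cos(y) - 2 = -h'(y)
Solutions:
 h(y) = C1 - y^4/2 - y^2/2 + 2*y - 4*sin(y)


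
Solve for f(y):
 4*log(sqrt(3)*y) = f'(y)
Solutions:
 f(y) = C1 + 4*y*log(y) - 4*y + y*log(9)


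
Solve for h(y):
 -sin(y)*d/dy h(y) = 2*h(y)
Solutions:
 h(y) = C1*(cos(y) + 1)/(cos(y) - 1)


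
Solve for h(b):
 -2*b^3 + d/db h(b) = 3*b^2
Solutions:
 h(b) = C1 + b^4/2 + b^3


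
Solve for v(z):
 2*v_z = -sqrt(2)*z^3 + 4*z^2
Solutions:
 v(z) = C1 - sqrt(2)*z^4/8 + 2*z^3/3


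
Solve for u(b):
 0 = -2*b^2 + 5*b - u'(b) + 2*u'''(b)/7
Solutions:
 u(b) = C1 + C2*exp(-sqrt(14)*b/2) + C3*exp(sqrt(14)*b/2) - 2*b^3/3 + 5*b^2/2 - 8*b/7
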